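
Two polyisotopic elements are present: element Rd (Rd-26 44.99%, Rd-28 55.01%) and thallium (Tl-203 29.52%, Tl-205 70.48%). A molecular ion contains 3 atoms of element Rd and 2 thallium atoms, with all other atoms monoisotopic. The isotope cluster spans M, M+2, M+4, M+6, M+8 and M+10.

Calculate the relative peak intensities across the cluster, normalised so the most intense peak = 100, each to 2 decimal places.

Element Rd pattern (n=3): 0.09106426 : 0.33403724 : 0.40843273 : 0.16646577
Thallium pattern (n=2): 0.08714304 : 0.41611392 : 0.49674304
Convolve the two distributions (both contribute in 2-u steps):
  M: 0.09106426×0.08714304 = 0.007936
  M+2: 0.09106426×0.41611392 + 0.33403724×0.08714304 = 0.067002
  M+4: 0.09106426×0.49674304 + 0.33403724×0.41611392 + 0.40843273×0.08714304 = 0.219825
  M+6: 0.33403724×0.49674304 + 0.40843273×0.41611392 + 0.16646577×0.08714304 = 0.350392
  M+8: 0.40843273×0.49674304 + 0.16646577×0.41611392 = 0.272155
  M+10: 0.16646577×0.49674304 = 0.082691
Scale to base peak (0.350392) = 100: 2.26 : 19.12 : 62.74 : 100.00 : 77.67 : 23.60

2.26 : 19.12 : 62.74 : 100.00 : 77.67 : 23.60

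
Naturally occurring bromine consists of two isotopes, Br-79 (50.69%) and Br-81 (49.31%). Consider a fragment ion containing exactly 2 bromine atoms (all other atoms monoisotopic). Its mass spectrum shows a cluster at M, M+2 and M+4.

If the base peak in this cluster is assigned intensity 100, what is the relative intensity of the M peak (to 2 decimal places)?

51.40

(0.5069 + 0.4931)^2 gives M 0.2569, M+2 0.4999, M+4 0.2431; the largest is M+2.
P(M+2) = C(2,1) × 0.5069^1 × 0.4931^1 = 2 × 0.5069 × 0.4931 = 0.499905 (base)
P(M) = C(2,0) × 0.5069^2 × 0.4931^0 = 1 × 0.25694761 × 1.0000 = 0.256948
Relative intensity = 0.256948 / 0.499905 × 100 = 51.40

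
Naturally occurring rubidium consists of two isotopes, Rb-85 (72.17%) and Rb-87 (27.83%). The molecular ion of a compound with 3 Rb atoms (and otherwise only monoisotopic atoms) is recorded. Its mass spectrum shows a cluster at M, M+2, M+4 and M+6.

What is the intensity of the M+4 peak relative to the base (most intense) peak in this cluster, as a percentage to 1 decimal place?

Binomial terms of (0.7217 + 0.2783)^3: M 0.3759, M+2 0.4349, M+4 0.1677, M+6 0.0216 → M+2 is the base peak.
P(M+2) = C(3,1) × 0.7217^2 × 0.2783^1 = 3 × 0.52085089 × 0.2783 = 0.434858 (base)
P(M+4) = C(3,2) × 0.7217^1 × 0.2783^2 = 3 × 0.7217 × 0.07745089 = 0.167689
Relative intensity = 0.167689 / 0.434858 × 100 = 38.6

38.6%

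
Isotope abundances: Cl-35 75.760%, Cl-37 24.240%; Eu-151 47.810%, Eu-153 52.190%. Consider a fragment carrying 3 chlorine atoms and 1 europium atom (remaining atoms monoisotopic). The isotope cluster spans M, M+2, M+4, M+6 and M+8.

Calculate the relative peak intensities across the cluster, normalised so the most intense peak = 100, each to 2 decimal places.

48.75 : 100.00 : 66.05 : 17.94 : 1.74

Chlorine pattern (n=3): 0.4348304 : 0.41738208 : 0.13354464 : 0.01424288
Europium pattern (n=1): 0.4781 : 0.5219
Convolve the two distributions (both contribute in 2-u steps):
  M: 0.4348304×0.4781 = 0.207892
  M+2: 0.4348304×0.5219 + 0.41738208×0.4781 = 0.426488
  M+4: 0.41738208×0.5219 + 0.13354464×0.4781 = 0.281679
  M+6: 0.13354464×0.5219 + 0.01424288×0.4781 = 0.076506
  M+8: 0.01424288×0.5219 = 0.007433
Scale to base peak (0.426488) = 100: 48.75 : 100.00 : 66.05 : 17.94 : 1.74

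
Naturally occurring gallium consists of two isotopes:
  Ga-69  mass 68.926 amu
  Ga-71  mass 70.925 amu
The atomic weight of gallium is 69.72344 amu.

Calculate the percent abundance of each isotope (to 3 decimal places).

Ga-69: 60.108%, Ga-71: 39.892%

With x = fraction of Ga-69 (so Ga-71 is 1 − x):
68.926·x + 70.925·(1 − x) = 69.72344
(68.926 − 70.925)·x = 69.72344 − 70.925
x = -1.20156 / -1.999 = 0.60108 → 60.108% Ga-69, 39.892% Ga-71.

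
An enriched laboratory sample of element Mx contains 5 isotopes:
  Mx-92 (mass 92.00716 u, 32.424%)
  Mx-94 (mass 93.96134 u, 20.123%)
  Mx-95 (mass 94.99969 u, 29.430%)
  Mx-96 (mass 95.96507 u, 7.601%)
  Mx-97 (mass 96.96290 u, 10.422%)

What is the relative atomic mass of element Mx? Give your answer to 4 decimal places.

94.0984 u

Weight each isotope mass by its fractional abundance: 0.32424 × 92.00716 + 0.20123 × 93.96134 + 0.29430 × 94.99969 + 0.07601 × 95.96507 + 0.10422 × 96.96290
= 29.832402 + 18.907840 + 27.958409 + 7.294305 + 10.105473 = 94.098429 u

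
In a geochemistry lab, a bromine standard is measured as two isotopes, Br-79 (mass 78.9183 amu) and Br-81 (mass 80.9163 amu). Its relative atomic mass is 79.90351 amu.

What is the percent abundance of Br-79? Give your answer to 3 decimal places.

50.690%

With x = fraction of Br-79 (so Br-81 is 1 − x):
78.9183·x + 80.9163·(1 − x) = 79.90351
(78.9183 − 80.9163)·x = 79.90351 − 80.9163
x = -1.01279 / -1.9980 = 0.50690 → 50.690% Br-79, 49.310% Br-81.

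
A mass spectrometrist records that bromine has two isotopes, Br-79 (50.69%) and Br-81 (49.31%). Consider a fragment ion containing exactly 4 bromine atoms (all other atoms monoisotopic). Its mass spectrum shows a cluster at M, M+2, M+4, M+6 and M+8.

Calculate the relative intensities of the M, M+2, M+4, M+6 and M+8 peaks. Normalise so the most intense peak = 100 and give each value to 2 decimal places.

Each Br atom is independently Br-79 (p = 0.5069) or Br-81 (q = 0.4931); the cluster is the binomial expansion (p + q)^4.
P(M) = 0.5069^4 = 0.066022
P(M+2) = 4 × 0.5069^3 × 0.4931^1 = 0.256899
P(M+4) = 6 × 0.5069^2 × 0.4931^2 = 0.374857
P(M+6) = 4 × 0.5069^1 × 0.4931^3 = 0.243101
P(M+8) = 0.4931^4 = 0.059121
The M+4 peak is largest (0.374857); scaling to 100 gives 17.61 : 68.53 : 100.00 : 64.85 : 15.77.

17.61 : 68.53 : 100.00 : 64.85 : 15.77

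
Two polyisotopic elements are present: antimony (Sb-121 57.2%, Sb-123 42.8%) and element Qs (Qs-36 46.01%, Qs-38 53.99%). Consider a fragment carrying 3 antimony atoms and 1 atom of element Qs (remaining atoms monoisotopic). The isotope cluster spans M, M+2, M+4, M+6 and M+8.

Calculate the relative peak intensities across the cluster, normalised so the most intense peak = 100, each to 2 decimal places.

23.18 : 79.24 : 100.00 : 55.40 : 11.40

Antimony pattern (n=3): 0.18714925 : 0.42010426 : 0.31434374 : 0.07840275
Element Qs pattern (n=1): 0.4601 : 0.5399
Convolve the two distributions (both contribute in 2-u steps):
  M: 0.18714925×0.4601 = 0.086107
  M+2: 0.18714925×0.5399 + 0.42010426×0.4601 = 0.294332
  M+4: 0.42010426×0.5399 + 0.31434374×0.4601 = 0.371444
  M+6: 0.31434374×0.5399 + 0.07840275×0.4601 = 0.205787
  M+8: 0.07840275×0.5399 = 0.042330
Scale to base peak (0.371444) = 100: 23.18 : 79.24 : 100.00 : 55.40 : 11.40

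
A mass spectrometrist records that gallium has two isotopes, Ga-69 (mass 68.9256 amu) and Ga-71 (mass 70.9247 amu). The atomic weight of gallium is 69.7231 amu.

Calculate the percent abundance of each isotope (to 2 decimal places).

Writing the weighted mean with unknown fraction x of Ga-69:
68.9256·x + 70.9247·(1 − x) = 69.7231
(68.9256 − 70.9247)·x = 69.7231 − 70.9247
x = -1.2016 / -1.9991 = 0.60107 → 60.11% Ga-69, 39.89% Ga-71.

Ga-69: 60.11%, Ga-71: 39.89%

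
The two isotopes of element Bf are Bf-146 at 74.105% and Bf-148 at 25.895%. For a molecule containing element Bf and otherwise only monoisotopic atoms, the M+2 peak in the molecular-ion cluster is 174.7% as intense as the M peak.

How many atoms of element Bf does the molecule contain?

5

For n independent Bf atoms, I(M+2)/I(M) = n · (abundance Bf-148) / (abundance Bf-146) = n · 0.25895/0.74105.
n = 1.747 × 0.74105/0.25895 = 5.00 ≈ 5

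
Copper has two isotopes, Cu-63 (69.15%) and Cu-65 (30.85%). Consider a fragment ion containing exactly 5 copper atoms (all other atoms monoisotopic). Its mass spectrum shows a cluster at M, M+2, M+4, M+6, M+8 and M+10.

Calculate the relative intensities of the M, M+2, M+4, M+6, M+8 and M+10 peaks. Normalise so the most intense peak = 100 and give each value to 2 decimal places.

Expanding (0.6915 + 0.3085)^5:
P(M) = 0.6915^5 = 0.158111
P(M+2) = 5 × 0.6915^4 × 0.3085^1 = 0.352691
P(M+4) = 10 × 0.6915^3 × 0.3085^2 = 0.314693
P(M+6) = 10 × 0.6915^2 × 0.3085^3 = 0.140394
P(M+8) = 5 × 0.6915^1 × 0.3085^4 = 0.031317
P(M+10) = 0.3085^5 = 0.002794
The M+2 peak is largest (0.352691); scaling to 100 gives 44.83 : 100.00 : 89.23 : 39.81 : 8.88 : 0.79.

44.83 : 100.00 : 89.23 : 39.81 : 8.88 : 0.79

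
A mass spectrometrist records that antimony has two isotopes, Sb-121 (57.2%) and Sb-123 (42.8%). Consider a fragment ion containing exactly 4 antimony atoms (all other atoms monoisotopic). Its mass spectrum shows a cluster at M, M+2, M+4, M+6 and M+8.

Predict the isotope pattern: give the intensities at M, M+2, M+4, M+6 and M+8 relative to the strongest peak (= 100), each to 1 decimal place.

Expanding (0.572 + 0.428)^4:
P(M) = 0.572^4 = 0.107049
P(M+2) = 4 × 0.572^3 × 0.428^1 = 0.320400
P(M+4) = 6 × 0.572^2 × 0.428^2 = 0.359609
P(M+6) = 4 × 0.572^1 × 0.428^3 = 0.179385
P(M+8) = 0.428^4 = 0.033556
The M+4 peak is largest (0.359609); scaling to 100 gives 29.8 : 89.1 : 100.0 : 49.9 : 9.3.

29.8 : 89.1 : 100.0 : 49.9 : 9.3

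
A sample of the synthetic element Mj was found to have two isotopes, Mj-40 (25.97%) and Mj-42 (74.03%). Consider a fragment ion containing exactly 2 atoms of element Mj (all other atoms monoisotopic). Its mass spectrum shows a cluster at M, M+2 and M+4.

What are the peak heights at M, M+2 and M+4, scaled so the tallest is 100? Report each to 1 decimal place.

12.3 : 70.2 : 100.0

Expanding (0.2597 + 0.7403)^2:
P(M) = 0.2597^2 = 0.067444
P(M+2) = 2 × 0.2597^1 × 0.7403^1 = 0.384512
P(M+4) = 0.7403^2 = 0.548044
The M+4 peak is largest (0.548044); scaling to 100 gives 12.3 : 70.2 : 100.0.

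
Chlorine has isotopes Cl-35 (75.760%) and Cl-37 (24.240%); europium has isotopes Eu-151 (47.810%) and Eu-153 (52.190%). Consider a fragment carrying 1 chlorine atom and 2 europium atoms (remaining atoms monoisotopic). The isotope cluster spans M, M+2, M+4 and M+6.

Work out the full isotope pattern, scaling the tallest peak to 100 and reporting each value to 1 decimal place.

Chlorine pattern (n=1): 0.7576 : 0.2424
Europium pattern (n=2): 0.22857961 : 0.49904078 : 0.27237961
Convolve the two distributions (both contribute in 2-u steps):
  M: 0.7576×0.22857961 = 0.173172
  M+2: 0.7576×0.49904078 + 0.2424×0.22857961 = 0.433481
  M+4: 0.7576×0.27237961 + 0.2424×0.49904078 = 0.327322
  M+6: 0.2424×0.27237961 = 0.066025
Scale to base peak (0.433481) = 100: 39.9 : 100.0 : 75.5 : 15.2

39.9 : 100.0 : 75.5 : 15.2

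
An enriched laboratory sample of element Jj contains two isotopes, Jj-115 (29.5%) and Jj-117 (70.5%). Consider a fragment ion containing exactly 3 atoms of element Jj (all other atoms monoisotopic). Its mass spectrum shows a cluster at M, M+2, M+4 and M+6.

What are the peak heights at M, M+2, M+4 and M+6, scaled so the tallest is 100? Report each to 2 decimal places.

Expanding (0.295 + 0.705)^3:
P(M) = 0.295^3 = 0.025672
P(M+2) = 3 × 0.295^2 × 0.705^1 = 0.184058
P(M+4) = 3 × 0.295^1 × 0.705^2 = 0.439867
P(M+6) = 0.705^3 = 0.350403
The M+4 peak is largest (0.439867); scaling to 100 gives 5.84 : 41.84 : 100.00 : 79.66.

5.84 : 41.84 : 100.00 : 79.66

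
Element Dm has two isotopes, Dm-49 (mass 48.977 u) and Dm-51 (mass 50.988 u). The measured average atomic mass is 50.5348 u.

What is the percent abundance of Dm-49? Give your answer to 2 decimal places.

Let x be the fractional abundance of Dm-49; then Dm-51 has abundance 1 − x.
48.977·x + 50.988·(1 − x) = 50.5348
(48.977 − 50.988)·x = 50.5348 − 50.988
x = -0.4532 / -2.011 = 0.22536 → 22.54% Dm-49, 77.46% Dm-51.

22.54%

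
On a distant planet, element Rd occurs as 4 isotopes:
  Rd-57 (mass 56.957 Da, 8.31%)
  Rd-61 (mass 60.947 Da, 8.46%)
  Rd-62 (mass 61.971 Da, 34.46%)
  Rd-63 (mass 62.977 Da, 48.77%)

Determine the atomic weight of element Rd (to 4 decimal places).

61.9583 Da

Average mass = Σ (abundance × isotope mass) = 0.0831 × 56.957 + 0.0846 × 60.947 + 0.3446 × 61.971 + 0.4877 × 62.977
= 4.73313 + 5.15612 + 21.35521 + 30.71388 = 61.95834 Da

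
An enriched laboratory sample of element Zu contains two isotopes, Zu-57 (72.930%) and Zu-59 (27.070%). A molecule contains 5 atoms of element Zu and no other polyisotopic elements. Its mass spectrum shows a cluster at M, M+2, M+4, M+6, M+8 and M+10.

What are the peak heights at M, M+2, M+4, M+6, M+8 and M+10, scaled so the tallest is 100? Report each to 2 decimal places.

The 5 Zu atoms are independent, so intensities follow the terms of (0.72930 + 0.27070)^5.
P(M) = 0.72930^5 = 0.206315
P(M+2) = 5 × 0.72930^4 × 0.27070^1 = 0.382898
P(M+4) = 10 × 0.72930^3 × 0.27070^2 = 0.284247
P(M+6) = 10 × 0.72930^2 × 0.27070^3 = 0.105506
P(M+8) = 5 × 0.72930^1 × 0.27070^4 = 0.019581
P(M+10) = 0.27070^5 = 0.001454
The M+2 peak is largest (0.382898); scaling to 100 gives 53.88 : 100.00 : 74.24 : 27.55 : 5.11 : 0.38.

53.88 : 100.00 : 74.24 : 27.55 : 5.11 : 0.38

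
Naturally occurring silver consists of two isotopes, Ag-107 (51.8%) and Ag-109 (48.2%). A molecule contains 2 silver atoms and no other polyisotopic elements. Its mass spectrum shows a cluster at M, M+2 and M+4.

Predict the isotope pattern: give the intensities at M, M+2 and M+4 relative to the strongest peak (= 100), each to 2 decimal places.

53.73 : 100.00 : 46.53

The 2 Ag atoms are independent, so intensities follow the terms of (0.518 + 0.482)^2.
P(M) = 0.518^2 = 0.268324
P(M+2) = 2 × 0.518^1 × 0.482^1 = 0.499352
P(M+4) = 0.482^2 = 0.232324
The M+2 peak is largest (0.499352); scaling to 100 gives 53.73 : 100.00 : 46.53.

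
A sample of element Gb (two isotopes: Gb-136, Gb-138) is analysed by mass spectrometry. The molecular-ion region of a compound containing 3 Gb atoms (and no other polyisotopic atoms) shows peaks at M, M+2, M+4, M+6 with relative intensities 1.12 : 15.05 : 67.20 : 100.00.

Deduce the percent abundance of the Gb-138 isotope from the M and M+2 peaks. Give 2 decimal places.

81.75%

Write p for the Gb-136 fraction. I(M+2)/I(M) = [C(3,1)·p^2·(1−p)] / p^3 = 3·(1−p)/p = 15.05/1.12 = 13.4375
(1−p)/p = 13.4375/3 = 4.4792  ⇒  p = 1/(1 + 4.4792) = 0.1825
Gb-136: 18.25%, Gb-138: 81.75%.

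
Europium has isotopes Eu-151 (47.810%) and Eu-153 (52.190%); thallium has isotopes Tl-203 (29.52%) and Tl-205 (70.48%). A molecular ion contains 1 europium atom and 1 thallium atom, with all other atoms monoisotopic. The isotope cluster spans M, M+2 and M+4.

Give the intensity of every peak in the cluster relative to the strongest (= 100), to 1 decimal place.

28.7 : 100.0 : 74.9

Europium pattern (n=1): 0.4781 : 0.5219
Thallium pattern (n=1): 0.2952 : 0.7048
Convolve the two distributions (both contribute in 2-u steps):
  M: 0.4781×0.2952 = 0.141135
  M+2: 0.4781×0.7048 + 0.5219×0.2952 = 0.491030
  M+4: 0.5219×0.7048 = 0.367835
Scale to base peak (0.491030) = 100: 28.7 : 100.0 : 74.9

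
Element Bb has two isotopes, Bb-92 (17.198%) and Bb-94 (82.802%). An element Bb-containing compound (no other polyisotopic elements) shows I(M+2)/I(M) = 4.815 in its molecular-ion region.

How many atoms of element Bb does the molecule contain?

The M+2/M ratio from n Bb atoms is n · q/p = n · 0.82802/0.17198.
n = 4.815 × 0.17198/0.82802 = 1.00 ≈ 1

1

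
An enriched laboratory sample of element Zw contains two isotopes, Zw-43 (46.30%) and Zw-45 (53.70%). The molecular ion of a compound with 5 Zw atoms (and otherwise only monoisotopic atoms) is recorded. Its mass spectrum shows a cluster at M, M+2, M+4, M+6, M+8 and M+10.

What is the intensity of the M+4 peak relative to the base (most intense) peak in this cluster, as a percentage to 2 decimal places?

Binomial terms of (0.4630 + 0.5370)^5: M 0.0213, M+2 0.1234, M+4 0.2862, M+6 0.3320, M+8 0.1925, M+10 0.0447 → M+6 is the base peak.
P(M+6) = C(5,3) × 0.4630^2 × 0.5370^3 = 10 × 0.214369 × 0.15485415 = 0.331959 (base)
P(M+4) = C(5,2) × 0.4630^3 × 0.5370^2 = 10 × 0.09925285 × 0.288369 = 0.286214
Relative intensity = 0.286214 / 0.331959 × 100 = 86.22

86.22%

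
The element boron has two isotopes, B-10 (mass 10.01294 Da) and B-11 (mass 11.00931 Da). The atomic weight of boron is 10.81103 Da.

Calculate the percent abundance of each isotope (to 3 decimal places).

Let x be the fractional abundance of B-10; then B-11 has abundance 1 − x.
10.01294·x + 11.00931·(1 − x) = 10.81103
(10.01294 − 11.00931)·x = 10.81103 − 11.00931
x = -0.19828 / -0.99637 = 0.19900 → 19.900% B-10, 80.100% B-11.

B-10: 19.900%, B-11: 80.100%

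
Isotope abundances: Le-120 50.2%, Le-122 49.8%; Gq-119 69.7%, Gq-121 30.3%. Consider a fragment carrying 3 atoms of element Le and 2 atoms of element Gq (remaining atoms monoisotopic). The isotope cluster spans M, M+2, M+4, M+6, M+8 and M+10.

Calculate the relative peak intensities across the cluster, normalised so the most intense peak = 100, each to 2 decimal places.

Element Le pattern (n=3): 0.12650601 : 0.37649398 : 0.37349402 : 0.12350599
Element Gq pattern (n=2): 0.485809 : 0.422382 : 0.091809
Convolve the two distributions (both contribute in 2-u steps):
  M: 0.12650601×0.485809 = 0.061458
  M+2: 0.12650601×0.422382 + 0.37649398×0.485809 = 0.236338
  M+4: 0.12650601×0.091809 + 0.37649398×0.422382 + 0.37349402×0.485809 = 0.352085
  M+6: 0.37649398×0.091809 + 0.37349402×0.422382 + 0.12350599×0.485809 = 0.252323
  M+8: 0.37349402×0.091809 + 0.12350599×0.422382 = 0.086457
  M+10: 0.12350599×0.091809 = 0.011339
Scale to base peak (0.352085) = 100: 17.46 : 67.13 : 100.00 : 71.67 : 24.56 : 3.22

17.46 : 67.13 : 100.00 : 71.67 : 24.56 : 3.22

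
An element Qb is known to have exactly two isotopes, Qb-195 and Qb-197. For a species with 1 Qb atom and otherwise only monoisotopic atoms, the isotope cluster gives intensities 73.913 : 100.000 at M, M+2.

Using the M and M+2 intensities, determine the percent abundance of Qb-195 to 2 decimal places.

42.50%

Let p = fractional abundance of Qb-195. I(M+2)/I(M) = [C(1,1)·p^0·(1−p)] / p^1 = 1·(1−p)/p = 100.000/73.913 = 1.3529
(1−p)/p = 1.3529/1 = 1.3529  ⇒  p = 1/(1 + 1.3529) = 0.4250
Qb-195: 42.50%, Qb-197: 57.50%.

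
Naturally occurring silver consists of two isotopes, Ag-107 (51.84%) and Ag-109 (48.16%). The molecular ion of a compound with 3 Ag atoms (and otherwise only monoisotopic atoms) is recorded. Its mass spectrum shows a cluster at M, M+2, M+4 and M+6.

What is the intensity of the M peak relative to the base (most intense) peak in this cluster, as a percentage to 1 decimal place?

35.9%

(0.5184 + 0.4816)^3 gives M 0.1393, M+2 0.3883, M+4 0.3607, M+6 0.1117; the largest is M+2.
P(M+2) = C(3,1) × 0.5184^2 × 0.4816^1 = 3 × 0.26873856 × 0.4816 = 0.388273 (base)
P(M) = C(3,0) × 0.5184^3 × 0.4816^0 = 1 × 0.13931407 × 1.0000 = 0.139314
Relative intensity = 0.139314 / 0.388273 × 100 = 35.9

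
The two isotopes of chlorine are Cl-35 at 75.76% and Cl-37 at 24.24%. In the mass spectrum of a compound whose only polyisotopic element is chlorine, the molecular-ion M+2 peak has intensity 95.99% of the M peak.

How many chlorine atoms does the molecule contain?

3

For n independent Cl atoms, I(M+2)/I(M) = n · (abundance Cl-37) / (abundance Cl-35) = n · 0.2424/0.7576.
n = 0.9599 × 0.7576/0.2424 = 3.00 ≈ 3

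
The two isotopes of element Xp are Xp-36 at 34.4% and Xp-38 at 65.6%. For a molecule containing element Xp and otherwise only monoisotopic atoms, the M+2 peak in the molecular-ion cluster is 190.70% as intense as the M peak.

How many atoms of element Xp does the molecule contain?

With n Xp atoms, P(M+2)/P(M) = C(n,1)·p^(n−1)q / p^n = n·q/p = n · 0.656/0.344.
n = 1.9070 × 0.344/0.656 = 1.00 ≈ 1

1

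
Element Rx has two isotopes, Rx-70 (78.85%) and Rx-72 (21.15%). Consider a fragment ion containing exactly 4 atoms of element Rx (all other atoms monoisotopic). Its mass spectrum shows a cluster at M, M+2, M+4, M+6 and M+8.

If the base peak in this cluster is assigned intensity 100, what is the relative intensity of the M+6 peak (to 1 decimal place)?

Term probabilities: M 0.3866, M+2 0.4147, M+4 0.1669, M+6 0.0298, M+8 0.0020. Base peak = M+2.
P(M+2) = C(4,1) × 0.7885^3 × 0.2115^1 = 4 × 0.49023588 × 0.2115 = 0.414740 (base)
P(M+6) = C(4,3) × 0.7885^1 × 0.2115^3 = 4 × 0.7885 × 0.00946087 = 0.029840
Relative intensity = 0.029840 / 0.414740 × 100 = 7.2

7.2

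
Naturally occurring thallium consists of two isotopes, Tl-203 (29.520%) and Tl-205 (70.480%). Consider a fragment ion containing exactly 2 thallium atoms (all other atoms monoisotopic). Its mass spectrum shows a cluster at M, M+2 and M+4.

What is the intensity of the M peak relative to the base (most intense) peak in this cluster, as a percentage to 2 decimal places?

17.54%

(0.29520 + 0.70480)^2 gives M 0.0871, M+2 0.4161, M+4 0.4967; the largest is M+4.
P(M+4) = C(2,2) × 0.29520^0 × 0.70480^2 = 1 × 1.0000 × 0.49674304 = 0.496743 (base)
P(M) = C(2,0) × 0.29520^2 × 0.70480^0 = 1 × 0.08714304 × 1.0000 = 0.087143
Relative intensity = 0.087143 / 0.496743 × 100 = 17.54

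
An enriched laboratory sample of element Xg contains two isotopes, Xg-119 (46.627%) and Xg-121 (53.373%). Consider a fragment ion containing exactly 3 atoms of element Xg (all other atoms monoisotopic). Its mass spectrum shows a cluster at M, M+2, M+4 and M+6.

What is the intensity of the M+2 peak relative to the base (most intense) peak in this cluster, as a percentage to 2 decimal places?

87.36%

Binomial terms of (0.46627 + 0.53373)^3: M 0.1014, M+2 0.3481, M+4 0.3985, M+6 0.1520 → M+4 is the base peak.
P(M+4) = C(3,2) × 0.46627^1 × 0.53373^2 = 3 × 0.46627 × 0.28486771 = 0.398476 (base)
P(M+2) = C(3,1) × 0.46627^2 × 0.53373^1 = 3 × 0.21740771 × 0.53373 = 0.348111
Relative intensity = 0.348111 / 0.398476 × 100 = 87.36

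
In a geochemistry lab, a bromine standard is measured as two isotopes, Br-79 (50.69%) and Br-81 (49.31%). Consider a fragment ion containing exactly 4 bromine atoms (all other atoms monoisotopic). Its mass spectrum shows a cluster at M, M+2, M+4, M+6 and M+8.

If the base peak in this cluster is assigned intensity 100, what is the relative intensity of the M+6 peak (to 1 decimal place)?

64.9

Binomial terms of (0.5069 + 0.4931)^4: M 0.0660, M+2 0.2569, M+4 0.3749, M+6 0.2431, M+8 0.0591 → M+4 is the base peak.
P(M+4) = C(4,2) × 0.5069^2 × 0.4931^2 = 6 × 0.25694761 × 0.24314761 = 0.374857 (base)
P(M+6) = C(4,3) × 0.5069^1 × 0.4931^3 = 4 × 0.5069 × 0.11989609 = 0.243101
Relative intensity = 0.243101 / 0.374857 × 100 = 64.9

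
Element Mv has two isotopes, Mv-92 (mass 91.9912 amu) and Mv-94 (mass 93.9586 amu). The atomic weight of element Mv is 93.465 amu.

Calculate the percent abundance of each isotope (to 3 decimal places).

Mv-92: 25.089%, Mv-94: 74.911%

Writing the weighted mean with unknown fraction x of Mv-92:
91.9912·x + 93.9586·(1 − x) = 93.465
(91.9912 − 93.9586)·x = 93.465 − 93.9586
x = -0.4936 / -1.9674 = 0.25089 → 25.089% Mv-92, 74.911% Mv-94.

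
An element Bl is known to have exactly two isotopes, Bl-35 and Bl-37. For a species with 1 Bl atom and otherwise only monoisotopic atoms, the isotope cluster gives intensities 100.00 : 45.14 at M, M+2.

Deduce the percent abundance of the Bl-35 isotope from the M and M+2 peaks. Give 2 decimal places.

If p is the fraction of Bl that is Bl-35, then I(M+2)/I(M) = [C(1,1)·p^0·(1−p)] / p^1 = 1·(1−p)/p = 45.14/100.00 = 0.4514
(1−p)/p = 0.4514/1 = 0.4514  ⇒  p = 1/(1 + 0.4514) = 0.6890
Bl-35: 68.90%, Bl-37: 31.10%.

68.90%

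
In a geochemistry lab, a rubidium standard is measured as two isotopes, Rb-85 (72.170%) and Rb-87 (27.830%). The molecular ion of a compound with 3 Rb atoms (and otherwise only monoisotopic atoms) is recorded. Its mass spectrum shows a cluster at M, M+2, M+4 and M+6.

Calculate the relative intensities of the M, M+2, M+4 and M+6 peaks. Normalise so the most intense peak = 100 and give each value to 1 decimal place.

Each Rb atom is independently Rb-85 (p = 0.72170) or Rb-87 (q = 0.27830); the cluster is the binomial expansion (p + q)^3.
P(M) = 0.72170^3 = 0.375898
P(M+2) = 3 × 0.72170^2 × 0.27830^1 = 0.434858
P(M+4) = 3 × 0.72170^1 × 0.27830^2 = 0.167689
P(M+6) = 0.27830^3 = 0.021555
The M+2 peak is largest (0.434858); scaling to 100 gives 86.4 : 100.0 : 38.6 : 5.0.

86.4 : 100.0 : 38.6 : 5.0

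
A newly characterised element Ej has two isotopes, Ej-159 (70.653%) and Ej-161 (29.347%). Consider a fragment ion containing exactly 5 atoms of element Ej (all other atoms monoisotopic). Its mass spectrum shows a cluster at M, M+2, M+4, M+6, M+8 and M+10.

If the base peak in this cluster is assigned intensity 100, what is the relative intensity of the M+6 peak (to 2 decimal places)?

34.51

Term probabilities: M 0.1761, M+2 0.3656, M+4 0.3038, M+6 0.1262, M+8 0.0262, M+10 0.0022. Base peak = M+2.
P(M+2) = C(5,1) × 0.70653^4 × 0.29347^1 = 5 × 0.24918531 × 0.29347 = 0.365642 (base)
P(M+6) = C(5,3) × 0.70653^2 × 0.29347^3 = 10 × 0.49918464 × 0.025275 = 0.126169
Relative intensity = 0.126169 / 0.365642 × 100 = 34.51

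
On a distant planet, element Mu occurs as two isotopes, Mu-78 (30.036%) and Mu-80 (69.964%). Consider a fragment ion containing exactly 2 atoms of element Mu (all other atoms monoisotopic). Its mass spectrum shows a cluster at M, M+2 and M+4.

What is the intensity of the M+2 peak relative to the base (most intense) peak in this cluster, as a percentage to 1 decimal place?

85.9%

Binomial terms of (0.30036 + 0.69964)^2: M 0.0902, M+2 0.4203, M+4 0.4895 → M+4 is the base peak.
P(M+4) = C(2,2) × 0.30036^0 × 0.69964^2 = 1 × 1.0000 × 0.48949613 = 0.489496 (base)
P(M+2) = C(2,1) × 0.30036^1 × 0.69964^1 = 2 × 0.30036 × 0.69964 = 0.420288
Relative intensity = 0.420288 / 0.489496 × 100 = 85.9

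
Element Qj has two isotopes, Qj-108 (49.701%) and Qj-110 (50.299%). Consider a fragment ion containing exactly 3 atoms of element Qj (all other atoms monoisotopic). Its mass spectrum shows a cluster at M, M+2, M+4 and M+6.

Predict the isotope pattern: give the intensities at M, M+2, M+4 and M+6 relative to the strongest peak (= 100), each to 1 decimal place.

The 3 Qj atoms are independent, so intensities follow the terms of (0.49701 + 0.50299)^3.
P(M) = 0.49701^3 = 0.122771
P(M+2) = 3 × 0.49701^2 × 0.50299^1 = 0.372744
P(M+4) = 3 × 0.49701^1 × 0.50299^2 = 0.377229
P(M+6) = 0.50299^3 = 0.127256
The M+4 peak is largest (0.377229); scaling to 100 gives 32.5 : 98.8 : 100.0 : 33.7.

32.5 : 98.8 : 100.0 : 33.7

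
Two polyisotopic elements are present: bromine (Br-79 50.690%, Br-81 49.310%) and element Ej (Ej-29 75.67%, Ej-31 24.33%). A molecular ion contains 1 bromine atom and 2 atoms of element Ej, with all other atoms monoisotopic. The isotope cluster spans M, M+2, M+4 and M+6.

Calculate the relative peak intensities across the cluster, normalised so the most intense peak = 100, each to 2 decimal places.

Bromine pattern (n=1): 0.5069 : 0.4931
Element Ej pattern (n=2): 0.57259489 : 0.36821022 : 0.05919489
Convolve the two distributions (both contribute in 2-u steps):
  M: 0.5069×0.57259489 = 0.290248
  M+2: 0.5069×0.36821022 + 0.4931×0.57259489 = 0.468992
  M+4: 0.5069×0.05919489 + 0.4931×0.36821022 = 0.211570
  M+6: 0.4931×0.05919489 = 0.029189
Scale to base peak (0.468992) = 100: 61.89 : 100.00 : 45.11 : 6.22

61.89 : 100.00 : 45.11 : 6.22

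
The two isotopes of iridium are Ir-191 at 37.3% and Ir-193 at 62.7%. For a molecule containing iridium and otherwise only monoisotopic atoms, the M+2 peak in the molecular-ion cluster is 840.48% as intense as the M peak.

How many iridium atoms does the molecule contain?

The M+2/M ratio from n Ir atoms is n · q/p = n · 0.627/0.373.
n = 8.4048 × 0.373/0.627 = 5.00 ≈ 5

5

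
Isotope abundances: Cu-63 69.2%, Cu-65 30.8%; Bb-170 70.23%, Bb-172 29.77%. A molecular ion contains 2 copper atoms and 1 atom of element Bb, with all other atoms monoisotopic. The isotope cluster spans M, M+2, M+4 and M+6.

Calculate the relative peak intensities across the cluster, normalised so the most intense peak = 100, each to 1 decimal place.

76.1 : 100.0 : 43.8 : 6.4

Copper pattern (n=2): 0.478864 : 0.426272 : 0.094864
Element Bb pattern (n=1): 0.7023 : 0.2977
Convolve the two distributions (both contribute in 2-u steps):
  M: 0.478864×0.7023 = 0.336306
  M+2: 0.478864×0.2977 + 0.426272×0.7023 = 0.441929
  M+4: 0.426272×0.2977 + 0.094864×0.7023 = 0.193524
  M+6: 0.094864×0.2977 = 0.028241
Scale to base peak (0.441929) = 100: 76.1 : 100.0 : 43.8 : 6.4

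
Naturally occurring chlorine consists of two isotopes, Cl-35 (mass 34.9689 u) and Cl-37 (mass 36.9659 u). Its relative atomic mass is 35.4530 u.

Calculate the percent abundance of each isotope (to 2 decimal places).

Cl-35: 75.76%, Cl-37: 24.24%

With x = fraction of Cl-35 (so Cl-37 is 1 − x):
34.9689·x + 36.9659·(1 − x) = 35.4530
(34.9689 − 36.9659)·x = 35.4530 − 36.9659
x = -1.5129 / -1.9970 = 0.75759 → 75.76% Cl-35, 24.24% Cl-37.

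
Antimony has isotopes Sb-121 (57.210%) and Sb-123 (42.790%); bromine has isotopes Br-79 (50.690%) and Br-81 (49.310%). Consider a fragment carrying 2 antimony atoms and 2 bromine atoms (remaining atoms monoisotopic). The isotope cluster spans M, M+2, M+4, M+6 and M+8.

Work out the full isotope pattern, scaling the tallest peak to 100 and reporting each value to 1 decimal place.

22.6 : 77.9 : 100.0 : 56.7 : 12.0

Antimony pattern (n=2): 0.32729841 : 0.48960318 : 0.18309841
Bromine pattern (n=2): 0.25694761 : 0.49990478 : 0.24314761
Convolve the two distributions (both contribute in 2-u steps):
  M: 0.32729841×0.25694761 = 0.084099
  M+2: 0.32729841×0.49990478 + 0.48960318×0.25694761 = 0.289420
  M+4: 0.32729841×0.24314761 + 0.48960318×0.49990478 + 0.18309841×0.25694761 = 0.371383
  M+6: 0.48960318×0.24314761 + 0.18309841×0.49990478 = 0.210578
  M+8: 0.18309841×0.24314761 = 0.044520
Scale to base peak (0.371383) = 100: 22.6 : 77.9 : 100.0 : 56.7 : 12.0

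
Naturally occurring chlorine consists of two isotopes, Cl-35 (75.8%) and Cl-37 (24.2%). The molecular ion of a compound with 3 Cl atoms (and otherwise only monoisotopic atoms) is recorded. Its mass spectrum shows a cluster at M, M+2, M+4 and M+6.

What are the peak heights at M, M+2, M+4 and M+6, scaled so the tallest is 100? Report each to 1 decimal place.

100.0 : 95.8 : 30.6 : 3.3

The 3 Cl atoms are independent, so intensities follow the terms of (0.758 + 0.242)^3.
P(M) = 0.758^3 = 0.435520
P(M+2) = 3 × 0.758^2 × 0.242^1 = 0.417133
P(M+4) = 3 × 0.758^1 × 0.242^2 = 0.133175
P(M+6) = 0.242^3 = 0.014172
The M peak is largest (0.435520); scaling to 100 gives 100.0 : 95.8 : 30.6 : 3.3.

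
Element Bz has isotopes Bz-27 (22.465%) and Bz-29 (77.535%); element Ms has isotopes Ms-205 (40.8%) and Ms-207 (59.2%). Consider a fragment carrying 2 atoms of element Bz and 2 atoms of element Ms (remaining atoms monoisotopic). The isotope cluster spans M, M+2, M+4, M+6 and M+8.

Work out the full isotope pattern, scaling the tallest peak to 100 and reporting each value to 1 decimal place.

2.0 : 20.0 : 69.3 : 100.0 : 51.1

Element Bz pattern (n=2): 0.05046762 : 0.34836475 : 0.60116762
Element Ms pattern (n=2): 0.166464 : 0.483072 : 0.350464
Convolve the two distributions (both contribute in 2-u steps):
  M: 0.05046762×0.166464 = 0.008401
  M+2: 0.05046762×0.483072 + 0.34836475×0.166464 = 0.082370
  M+4: 0.05046762×0.350464 + 0.34836475×0.483072 + 0.60116762×0.166464 = 0.286045
  M+6: 0.34836475×0.350464 + 0.60116762×0.483072 = 0.412497
  M+8: 0.60116762×0.350464 = 0.210688
Scale to base peak (0.412497) = 100: 2.0 : 20.0 : 69.3 : 100.0 : 51.1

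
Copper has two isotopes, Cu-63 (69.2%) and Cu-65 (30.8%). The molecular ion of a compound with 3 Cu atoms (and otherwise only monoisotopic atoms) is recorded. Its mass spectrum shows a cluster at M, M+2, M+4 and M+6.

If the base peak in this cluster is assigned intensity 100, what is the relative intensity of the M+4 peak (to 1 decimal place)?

Term probabilities: M 0.3314, M+2 0.4425, M+4 0.1969, M+6 0.0292. Base peak = M+2.
P(M+2) = C(3,1) × 0.692^2 × 0.308^1 = 3 × 0.478864 × 0.3080 = 0.442470 (base)
P(M+4) = C(3,2) × 0.692^1 × 0.308^2 = 3 × 0.6920 × 0.094864 = 0.196938
Relative intensity = 0.196938 / 0.442470 × 100 = 44.5

44.5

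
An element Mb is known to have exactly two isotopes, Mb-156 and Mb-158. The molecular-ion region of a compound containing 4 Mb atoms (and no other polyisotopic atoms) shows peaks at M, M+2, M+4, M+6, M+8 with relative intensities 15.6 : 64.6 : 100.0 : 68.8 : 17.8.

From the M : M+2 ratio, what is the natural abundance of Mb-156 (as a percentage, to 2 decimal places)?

Let p = fractional abundance of Mb-156. I(M+2)/I(M) = [C(4,1)·p^3·(1−p)] / p^4 = 4·(1−p)/p = 64.6/15.6 = 4.1410
(1−p)/p = 4.1410/4 = 1.0353  ⇒  p = 1/(1 + 1.0353) = 0.4913
Mb-156: 49.13%, Mb-158: 50.87%.

49.13%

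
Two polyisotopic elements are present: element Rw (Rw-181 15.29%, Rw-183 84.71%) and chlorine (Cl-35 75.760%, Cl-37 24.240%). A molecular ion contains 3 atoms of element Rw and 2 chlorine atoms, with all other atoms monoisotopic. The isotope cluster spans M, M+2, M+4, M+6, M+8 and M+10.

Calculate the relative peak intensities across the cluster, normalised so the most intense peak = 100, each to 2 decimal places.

0.43 : 7.48 : 44.57 : 100.00 : 51.26 : 7.55

Element Rw pattern (n=3): 0.00357456 : 0.05941155 : 0.32915322 : 0.60786067
Chlorine pattern (n=2): 0.57395776 : 0.36728448 : 0.05875776
Convolve the two distributions (both contribute in 2-u steps):
  M: 0.00357456×0.57395776 = 0.002052
  M+2: 0.00357456×0.36728448 + 0.05941155×0.57395776 = 0.035413
  M+4: 0.00357456×0.05875776 + 0.05941155×0.36728448 + 0.32915322×0.57395776 = 0.210951
  M+6: 0.05941155×0.05875776 + 0.32915322×0.36728448 + 0.60786067×0.57395776 = 0.473270
  M+8: 0.32915322×0.05875776 + 0.60786067×0.36728448 = 0.242598
  M+10: 0.60786067×0.05875776 = 0.035717
Scale to base peak (0.473270) = 100: 0.43 : 7.48 : 44.57 : 100.00 : 51.26 : 7.55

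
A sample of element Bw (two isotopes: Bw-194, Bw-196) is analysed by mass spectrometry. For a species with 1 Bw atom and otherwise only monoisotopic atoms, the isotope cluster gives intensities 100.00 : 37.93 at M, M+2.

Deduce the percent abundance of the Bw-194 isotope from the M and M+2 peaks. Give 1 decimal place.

Let p = fractional abundance of Bw-194. I(M+2)/I(M) = [C(1,1)·p^0·(1−p)] / p^1 = 1·(1−p)/p = 37.93/100.00 = 0.3793
(1−p)/p = 0.3793/1 = 0.3793  ⇒  p = 1/(1 + 0.3793) = 0.7250
Bw-194: 72.5%, Bw-196: 27.5%.

72.5%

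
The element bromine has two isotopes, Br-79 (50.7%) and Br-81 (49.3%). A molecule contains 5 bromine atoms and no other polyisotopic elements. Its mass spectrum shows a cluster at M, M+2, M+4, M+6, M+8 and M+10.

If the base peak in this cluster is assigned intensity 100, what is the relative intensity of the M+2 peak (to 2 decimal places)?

51.42

(0.507 + 0.493)^5 gives M 0.0335, M+2 0.1629, M+4 0.3168, M+6 0.3080, M+8 0.1497, M+10 0.0291; the largest is M+4.
P(M+4) = C(5,2) × 0.507^3 × 0.493^2 = 10 × 0.13032384 × 0.243049 = 0.316751 (base)
P(M+2) = C(5,1) × 0.507^4 × 0.493^1 = 5 × 0.06607419 × 0.4930 = 0.162873
Relative intensity = 0.162873 / 0.316751 × 100 = 51.42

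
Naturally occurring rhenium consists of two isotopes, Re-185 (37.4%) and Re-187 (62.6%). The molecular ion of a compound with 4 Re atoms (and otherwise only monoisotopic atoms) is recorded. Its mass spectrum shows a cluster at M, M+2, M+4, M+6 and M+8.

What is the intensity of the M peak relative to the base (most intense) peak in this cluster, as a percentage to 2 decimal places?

5.33%

(0.374 + 0.626)^4 gives M 0.0196, M+2 0.1310, M+4 0.3289, M+6 0.3670, M+8 0.1536; the largest is M+6.
P(M+6) = C(4,3) × 0.374^1 × 0.626^3 = 4 × 0.3740 × 0.24531438 = 0.366990 (base)
P(M) = C(4,0) × 0.374^4 × 0.626^0 = 1 × 0.0195653 × 1.0000 = 0.019565
Relative intensity = 0.019565 / 0.366990 × 100 = 5.33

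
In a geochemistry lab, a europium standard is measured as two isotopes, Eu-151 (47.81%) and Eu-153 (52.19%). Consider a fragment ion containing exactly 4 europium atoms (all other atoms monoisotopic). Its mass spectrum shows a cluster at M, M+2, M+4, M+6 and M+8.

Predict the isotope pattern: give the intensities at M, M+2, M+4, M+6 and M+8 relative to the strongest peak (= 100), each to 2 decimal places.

Expanding (0.4781 + 0.5219)^4:
P(M) = 0.4781^4 = 0.052249
P(M+2) = 4 × 0.4781^3 × 0.5219^1 = 0.228141
P(M+4) = 6 × 0.4781^2 × 0.5219^2 = 0.373563
P(M+6) = 4 × 0.4781^1 × 0.5219^3 = 0.271857
P(M+8) = 0.5219^4 = 0.074191
The M+4 peak is largest (0.373563); scaling to 100 gives 13.99 : 61.07 : 100.00 : 72.77 : 19.86.

13.99 : 61.07 : 100.00 : 72.77 : 19.86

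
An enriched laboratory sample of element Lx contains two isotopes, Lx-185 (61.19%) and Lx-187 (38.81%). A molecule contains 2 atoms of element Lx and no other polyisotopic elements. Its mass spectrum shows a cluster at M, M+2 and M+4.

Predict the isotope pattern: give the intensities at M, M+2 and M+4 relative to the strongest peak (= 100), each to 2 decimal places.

Expanding (0.6119 + 0.3881)^2:
P(M) = 0.6119^2 = 0.374422
P(M+2) = 2 × 0.6119^1 × 0.3881^1 = 0.474957
P(M+4) = 0.3881^2 = 0.150622
The M+2 peak is largest (0.474957); scaling to 100 gives 78.83 : 100.00 : 31.71.

78.83 : 100.00 : 31.71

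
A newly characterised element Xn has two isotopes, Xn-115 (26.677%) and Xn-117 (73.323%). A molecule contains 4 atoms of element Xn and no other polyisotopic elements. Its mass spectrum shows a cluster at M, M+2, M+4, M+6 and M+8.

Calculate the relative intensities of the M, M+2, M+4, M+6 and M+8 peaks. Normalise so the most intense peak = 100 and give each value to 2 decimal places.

Expanding (0.26677 + 0.73323)^4:
P(M) = 0.26677^4 = 0.005065
P(M+2) = 4 × 0.26677^3 × 0.73323^1 = 0.055682
P(M+4) = 6 × 0.26677^2 × 0.73323^2 = 0.229565
P(M+6) = 4 × 0.26677^1 × 0.73323^3 = 0.420647
P(M+8) = 0.73323^4 = 0.289042
The M+6 peak is largest (0.420647); scaling to 100 gives 1.20 : 13.24 : 54.57 : 100.00 : 68.71.

1.20 : 13.24 : 54.57 : 100.00 : 68.71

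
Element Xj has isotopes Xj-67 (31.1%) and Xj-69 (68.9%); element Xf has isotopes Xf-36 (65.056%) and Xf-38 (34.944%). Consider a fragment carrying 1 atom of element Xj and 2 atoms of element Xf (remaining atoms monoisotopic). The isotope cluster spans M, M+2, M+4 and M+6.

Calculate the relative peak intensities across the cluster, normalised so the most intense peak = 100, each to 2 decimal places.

30.40 : 100.00 : 81.12 : 19.43

Element Xj pattern (n=1): 0.3110 : 0.6890
Element Xf pattern (n=2): 0.42322831 : 0.45466337 : 0.12210831
Convolve the two distributions (both contribute in 2-u steps):
  M: 0.3110×0.42322831 = 0.131624
  M+2: 0.3110×0.45466337 + 0.6890×0.42322831 = 0.433005
  M+4: 0.3110×0.12210831 + 0.6890×0.45466337 = 0.351239
  M+6: 0.6890×0.12210831 = 0.084133
Scale to base peak (0.433005) = 100: 30.40 : 100.00 : 81.12 : 19.43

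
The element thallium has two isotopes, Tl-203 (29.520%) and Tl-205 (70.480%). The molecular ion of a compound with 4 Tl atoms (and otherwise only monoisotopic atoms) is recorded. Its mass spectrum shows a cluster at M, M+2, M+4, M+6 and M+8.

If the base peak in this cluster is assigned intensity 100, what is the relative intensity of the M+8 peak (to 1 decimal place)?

59.7

(0.29520 + 0.70480)^4 gives M 0.0076, M+2 0.0725, M+4 0.2597, M+6 0.4134, M+8 0.2468; the largest is M+6.
P(M+6) = C(4,3) × 0.29520^1 × 0.70480^3 = 4 × 0.2952 × 0.35010449 = 0.413403 (base)
P(M+8) = C(4,4) × 0.29520^0 × 0.70480^4 = 1 × 1.0000 × 0.24675365 = 0.246754
Relative intensity = 0.246754 / 0.413403 × 100 = 59.7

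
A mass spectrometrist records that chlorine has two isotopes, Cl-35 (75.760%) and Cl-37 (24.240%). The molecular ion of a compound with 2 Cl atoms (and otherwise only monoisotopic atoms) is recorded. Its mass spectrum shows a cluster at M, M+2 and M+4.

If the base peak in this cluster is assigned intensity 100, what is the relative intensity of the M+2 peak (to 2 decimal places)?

Term probabilities: M 0.5740, M+2 0.3673, M+4 0.0588. Base peak = M.
P(M) = C(2,0) × 0.75760^2 × 0.24240^0 = 1 × 0.57395776 × 1.0000 = 0.573958 (base)
P(M+2) = C(2,1) × 0.75760^1 × 0.24240^1 = 2 × 0.7576 × 0.2424 = 0.367284
Relative intensity = 0.367284 / 0.573958 × 100 = 63.99

63.99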